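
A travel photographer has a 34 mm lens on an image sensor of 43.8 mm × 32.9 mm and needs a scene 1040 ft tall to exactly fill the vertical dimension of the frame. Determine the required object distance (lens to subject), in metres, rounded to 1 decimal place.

W: 1040 ft × 304.8 mm/ft = 316991.99 mm.
Magnification m = h/W = dᵢ/dₒ; combined with 1/f = 1/dₒ + 1/dᵢ this gives dₒ = f·(1 + W/h).
dₒ = 34 mm × (1 + 316992/32.9) = 34 × 9636.0149 ≈ 327624.506 mm = 327.625 m.

327.6 m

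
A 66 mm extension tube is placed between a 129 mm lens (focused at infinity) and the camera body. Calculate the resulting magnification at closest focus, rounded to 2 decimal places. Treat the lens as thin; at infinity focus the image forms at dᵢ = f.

The tube moves the image plane from f to f + e, so dᵢ = 129 + 66 = 195 mm. Focus is achieved when 1/f = 1/dₒ + 1/dᵢ, giving dₒ = 1/(1/f − 1/(f+e)).
Magnification m = dᵢ/dₒ = (f+e)·(1/f − 1/(f+e)) = e/f = 66/129 ≈ 0.5116.

0.51×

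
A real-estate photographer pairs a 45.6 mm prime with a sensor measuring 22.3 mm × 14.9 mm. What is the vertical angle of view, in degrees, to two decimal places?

18.56°

Angle of view α = 2·arctan(h/2f) with h = 14.9 mm and f = 45.6 mm.
h/2f = 0.16338; arctan(0.16338) ≈ 9.2788°, so α ≈ 18.5577°.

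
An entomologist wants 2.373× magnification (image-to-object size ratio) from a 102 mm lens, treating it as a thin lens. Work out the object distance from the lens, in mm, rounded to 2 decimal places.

With m = dᵢ/dₒ and 1/f = 1/dₒ + 1/dᵢ, substituting dᵢ = m·dₒ gives 1/f = (1 + 1/m)/dₒ, hence dₒ = f·(1 + 1/m).
dₒ = 102 × (1 + 1/2.373) = 102 × 1.42141 ≈ 144.984 mm.

144.98 mm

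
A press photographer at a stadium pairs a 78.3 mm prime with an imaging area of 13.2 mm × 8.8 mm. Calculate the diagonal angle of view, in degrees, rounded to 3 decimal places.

11.569°

Sensor diagonal = √(13.2² + 8.8²) = √251.6800 ≈ 15.8644 mm.
Angle of view α = 2·arctan(d/2f) with d = 15.8644 mm and f = 78.3 mm.
d/2f = 0.10131; arctan(0.10131) ≈ 5.7846°, so α ≈ 11.5693°.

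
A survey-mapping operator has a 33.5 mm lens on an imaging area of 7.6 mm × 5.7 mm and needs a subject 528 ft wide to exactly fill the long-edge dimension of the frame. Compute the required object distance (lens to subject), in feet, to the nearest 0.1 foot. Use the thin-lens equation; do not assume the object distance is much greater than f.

2327.5 ft

W: 528 ft × 304.8 mm/ft = 160934.39 mm.
Magnification m = w/W = dᵢ/dₒ; combined with 1/f = 1/dₒ + 1/dᵢ this gives dₒ = f·(1 + W/w).
dₒ = 33.5 mm × (1 + 160934/7.6) = 33.5 × 21176.5783 ≈ 709415.372 mm = 709415.372/304.8 ft = 2327.48 ft.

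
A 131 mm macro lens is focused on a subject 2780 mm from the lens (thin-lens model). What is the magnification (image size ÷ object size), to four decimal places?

0.0495×

Thin lens: 1/f = 1/dₒ + 1/dᵢ → 1/dᵢ = 1/131 − 1/2780 = 0.0072739 mm⁻¹, so dᵢ ≈ 137.4783 mm.
Magnification m = dᵢ/dₒ = 137.4783/2780 ≈ 0.04945.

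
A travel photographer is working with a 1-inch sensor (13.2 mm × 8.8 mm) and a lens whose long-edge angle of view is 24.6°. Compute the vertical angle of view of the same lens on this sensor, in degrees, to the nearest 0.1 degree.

16.5°

From the long-edge AOV: f = 13.2 / (2·tan(12.3°)) = 13.2 / 0.43607 ≈ 30.2703 mm.
Vertical AOV = 2·arctan(8.8 / (2 × 30.2703)) = 2·arctan(0.14536) ≈ 16.5408°.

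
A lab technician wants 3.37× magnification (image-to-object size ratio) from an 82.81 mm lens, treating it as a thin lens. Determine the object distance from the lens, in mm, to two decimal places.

107.38 mm

With m = dᵢ/dₒ and 1/f = 1/dₒ + 1/dᵢ, substituting dᵢ = m·dₒ gives 1/f = (1 + 1/m)/dₒ, hence dₒ = f·(1 + 1/m).
dₒ = 82.81 × (1 + 1/3.37) = 82.81 × 1.29674 ≈ 107.383 mm.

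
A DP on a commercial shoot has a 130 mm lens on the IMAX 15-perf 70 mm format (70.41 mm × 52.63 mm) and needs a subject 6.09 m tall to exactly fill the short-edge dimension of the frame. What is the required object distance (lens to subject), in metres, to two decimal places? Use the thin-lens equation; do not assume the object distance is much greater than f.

W: 6.09 m = 6090 mm.
Magnification m = h/W = dᵢ/dₒ; combined with 1/f = 1/dₒ + 1/dᵢ this gives dₒ = f·(1 + W/h).
dₒ = 130 mm × (1 + 6090/52.63) = 130 × 116.7135 ≈ 15172.751 mm = 15.1728 m.

15.17 m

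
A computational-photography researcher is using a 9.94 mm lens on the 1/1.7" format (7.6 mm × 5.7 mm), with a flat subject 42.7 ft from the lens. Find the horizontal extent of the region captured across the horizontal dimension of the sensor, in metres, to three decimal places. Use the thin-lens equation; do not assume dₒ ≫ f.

9.943 m

dₒ: 42.7 ft × 304.8 mm/ft = 13014.96 mm.
Similar triangles through the lens centre give W/dₒ = w/dᵢ; with 1/f = 1/dₒ + 1/dᵢ this gives W = w·(dₒ − f)/f.
W = 7.6 mm × (13015 − 9.94) / 9.94 = 7.6 × 1308.3521 ≈ 9943.476 mm = 9.94348 m.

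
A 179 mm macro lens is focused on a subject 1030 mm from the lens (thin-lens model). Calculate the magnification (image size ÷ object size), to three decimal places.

0.210×

Thin lens: 1/f = 1/dₒ + 1/dᵢ → 1/dᵢ = 1/179 − 1/1030 = 0.0046157 mm⁻¹, so dᵢ ≈ 216.6510 mm.
Magnification m = dᵢ/dₒ = 216.6510/1030 ≈ 0.21034.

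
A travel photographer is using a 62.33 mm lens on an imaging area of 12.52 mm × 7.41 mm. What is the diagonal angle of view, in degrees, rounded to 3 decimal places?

Sensor diagonal = √(12.52² + 7.41²) = √211.6585 ≈ 14.5485 mm.
Angle of view α = 2·arctan(d/2f) with d = 14.5485 mm and f = 62.33 mm.
d/2f = 0.11671; arctan(0.11671) ≈ 6.6566°, so α ≈ 13.3132°.

13.313°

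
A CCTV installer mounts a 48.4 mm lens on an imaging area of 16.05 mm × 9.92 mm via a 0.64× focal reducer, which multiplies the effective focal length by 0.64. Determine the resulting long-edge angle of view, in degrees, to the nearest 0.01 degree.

29.05°

Effective focal length f = 48.4 × 0.64 = 30.976 mm.
α = 2·arctan(16.05 / (2 × 30.976)) = 2·arctan(0.25907) ≈ 29.0488°.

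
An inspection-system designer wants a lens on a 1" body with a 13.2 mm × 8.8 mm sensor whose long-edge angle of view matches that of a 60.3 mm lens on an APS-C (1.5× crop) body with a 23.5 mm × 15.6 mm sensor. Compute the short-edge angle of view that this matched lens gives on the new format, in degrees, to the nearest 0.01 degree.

Equal long-edge AOV ⇒ f₂ = f₁ · 13.2/23.5 = 60.3 × 0.56170 ≈ 33.8706 mm.
Short-edge AOV on the new format = 2·arctan(8.8 / (2 × 33.8706)) = 2·arctan(0.12991) ≈ 14.8032°.

14.80°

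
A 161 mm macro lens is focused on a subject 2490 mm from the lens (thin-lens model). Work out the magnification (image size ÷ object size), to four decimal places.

Thin lens: 1/f = 1/dₒ + 1/dᵢ → 1/dᵢ = 1/161 − 1/2490 = 0.0058096 mm⁻¹, so dᵢ ≈ 172.1297 mm.
Magnification m = dᵢ/dₒ = 172.1297/2490 ≈ 0.06913.

0.0691×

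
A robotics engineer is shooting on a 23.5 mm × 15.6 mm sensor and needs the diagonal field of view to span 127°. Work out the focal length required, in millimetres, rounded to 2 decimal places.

Sensor diagonal = √(23.5² + 15.6²) = √795.6100 ≈ 28.2066 mm.
From α = 2·arctan(d/2f) we get f = d / (2·tan(α/2)).
With d = 28.2066 mm and α/2 = 63.5°, tan(α/2) ≈ 2.00569, so f ≈ 28.2066 / 4.01138 ≈ 7.0316 mm.

7.03 mm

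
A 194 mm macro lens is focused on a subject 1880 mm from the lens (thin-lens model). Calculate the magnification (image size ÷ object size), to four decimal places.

0.1151×

Thin lens: 1/f = 1/dₒ + 1/dᵢ → 1/dᵢ = 1/194 − 1/1880 = 0.0046227 mm⁻¹, so dᵢ ≈ 216.3227 mm.
Magnification m = dᵢ/dₒ = 216.3227/1880 ≈ 0.11507.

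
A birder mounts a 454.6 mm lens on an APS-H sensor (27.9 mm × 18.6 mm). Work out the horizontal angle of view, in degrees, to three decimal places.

Angle of view α = 2·arctan(w/2f) with w = 27.9 mm and f = 454.6 mm.
w/2f = 0.03069; arctan(0.03069) ≈ 1.7576°, so α ≈ 3.5153°.

3.515°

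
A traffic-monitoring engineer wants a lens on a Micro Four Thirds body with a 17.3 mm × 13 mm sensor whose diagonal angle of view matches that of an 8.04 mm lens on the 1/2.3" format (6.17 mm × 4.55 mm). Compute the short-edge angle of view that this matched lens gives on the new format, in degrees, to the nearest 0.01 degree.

31.96°

Sensor diagonal = √(6.17² + 4.55²) = √58.7714 ≈ 7.6663 mm.
Sensor diagonal = √(17.3² + 13²) = √468.2900 ≈ 21.6400 mm.
Equal diagonal AOV ⇒ f₂ = f₁ · 21.6400/7.6663 = 8.04 × 2.82276 ≈ 22.6950 mm.
Short-edge AOV on the new format = 2·arctan(13 / (2 × 22.6950)) = 2·arctan(0.28641) ≈ 31.9641°.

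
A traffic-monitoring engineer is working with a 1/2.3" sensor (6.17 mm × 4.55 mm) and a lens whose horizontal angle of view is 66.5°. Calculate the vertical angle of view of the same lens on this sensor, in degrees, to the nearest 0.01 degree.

51.61°

From the horizontal AOV: f = 6.17 / (2·tan(33.25°)) = 6.17 / 1.31126 ≈ 4.7054 mm.
Vertical AOV = 2·arctan(4.55 / (2 × 4.7054)) = 2·arctan(0.48349) ≈ 51.6063°.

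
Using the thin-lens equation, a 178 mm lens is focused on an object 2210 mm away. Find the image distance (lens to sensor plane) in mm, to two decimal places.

1/dᵢ = 1/f − 1/dₒ = 1/178 − 1/2210 = 0.0051655 mm⁻¹.
dᵢ = 1/0.0051655 ≈ 193.5925 mm.

193.59 mm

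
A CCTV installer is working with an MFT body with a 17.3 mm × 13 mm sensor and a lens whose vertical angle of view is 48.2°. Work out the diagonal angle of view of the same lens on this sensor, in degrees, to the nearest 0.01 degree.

From the vertical AOV: f = 13 / (2·tan(24.1°)) = 13 / 0.89464 ≈ 14.5309 mm.
Sensor diagonal = √(17.3² + 13²) = √468.2900 ≈ 21.6400 mm.
Diagonal AOV = 2·arctan(21.6400 / (2 × 14.5309)) = 2·arctan(0.74462) ≈ 73.3441°.

73.34°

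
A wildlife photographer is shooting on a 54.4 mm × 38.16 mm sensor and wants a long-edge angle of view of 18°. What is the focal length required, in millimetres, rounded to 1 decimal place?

From α = 2·arctan(w/2f) we get f = w / (2·tan(α/2)).
With w = 54.4 mm and α/2 = 9°, tan(α/2) ≈ 0.15838, so f ≈ 54.4 / 0.31677 ≈ 171.7340 mm.

171.7 mm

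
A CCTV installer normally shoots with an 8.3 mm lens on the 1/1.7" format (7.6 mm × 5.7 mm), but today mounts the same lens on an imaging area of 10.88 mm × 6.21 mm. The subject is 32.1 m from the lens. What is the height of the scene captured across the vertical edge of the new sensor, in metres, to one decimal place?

24.0 m

The focal length stays 8.3 mm; the relevant sensor dimension is now h = 6.21 mm. Object distance dₒ = 32.1 m = 32100 mm.
Thin-lens field height W = h·(dₒ − f)/f = 6.21 × (32100 − 8.3)/8.3 ≈ 24010.778 mm = 24.0108 m.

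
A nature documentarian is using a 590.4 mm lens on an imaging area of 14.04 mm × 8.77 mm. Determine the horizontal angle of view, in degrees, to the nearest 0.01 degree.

1.36°

Angle of view α = 2·arctan(w/2f) with w = 14.04 mm and f = 590.4 mm.
w/2f = 0.01189; arctan(0.01189) ≈ 0.6812°, so α ≈ 1.3625°.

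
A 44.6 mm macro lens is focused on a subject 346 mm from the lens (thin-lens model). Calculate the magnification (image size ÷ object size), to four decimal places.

Thin lens: 1/f = 1/dₒ + 1/dᵢ → 1/dᵢ = 1/44.6 − 1/346 = 0.0195314 mm⁻¹, so dᵢ ≈ 51.1997 mm.
Magnification m = dᵢ/dₒ = 51.1997/346 ≈ 0.14798.

0.1480×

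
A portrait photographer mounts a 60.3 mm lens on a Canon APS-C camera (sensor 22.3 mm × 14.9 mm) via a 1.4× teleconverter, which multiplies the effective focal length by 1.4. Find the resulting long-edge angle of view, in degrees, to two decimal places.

Effective focal length f = 60.3 × 1.4 = 84.42 mm.
α = 2·arctan(22.3 / (2 × 84.42)) = 2·arctan(0.13208) ≈ 15.0479°.

15.05°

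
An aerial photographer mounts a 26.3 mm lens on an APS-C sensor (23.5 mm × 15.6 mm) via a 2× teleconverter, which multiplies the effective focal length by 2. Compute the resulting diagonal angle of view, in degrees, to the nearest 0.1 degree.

30.0°

Effective focal length f = 26.3 × 2 = 52.6 mm.
Sensor diagonal = √(23.5² + 15.6²) = √795.6100 ≈ 28.2066 mm.
α = 2·arctan(28.207 / (2 × 52.6)) = 2·arctan(0.26812) ≈ 30.0186°.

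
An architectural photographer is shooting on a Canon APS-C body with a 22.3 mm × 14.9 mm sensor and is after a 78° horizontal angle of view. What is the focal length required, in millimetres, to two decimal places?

13.77 mm

From α = 2·arctan(w/2f) we get f = w / (2·tan(α/2)).
With w = 22.3 mm and α/2 = 39°, tan(α/2) ≈ 0.80978, so f ≈ 22.3 / 1.61957 ≈ 13.7691 mm.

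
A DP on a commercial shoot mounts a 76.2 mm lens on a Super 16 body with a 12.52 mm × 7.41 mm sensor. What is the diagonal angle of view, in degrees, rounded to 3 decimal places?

Sensor diagonal = √(12.52² + 7.41²) = √211.6585 ≈ 14.5485 mm.
Angle of view α = 2·arctan(d/2f) with d = 14.5485 mm and f = 76.2 mm.
d/2f = 0.09546; arctan(0.09546) ≈ 5.4531°, so α ≈ 10.9061°.

10.906°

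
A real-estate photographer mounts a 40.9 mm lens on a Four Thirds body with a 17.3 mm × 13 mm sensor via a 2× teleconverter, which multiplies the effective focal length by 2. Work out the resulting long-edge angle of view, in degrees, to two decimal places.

Effective focal length f = 40.9 × 2 = 81.8 mm.
α = 2·arctan(17.3 / (2 × 81.8)) = 2·arctan(0.10575) ≈ 12.0727°.

12.07°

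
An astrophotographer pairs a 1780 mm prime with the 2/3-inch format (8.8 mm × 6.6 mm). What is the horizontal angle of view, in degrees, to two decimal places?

0.28°

Angle of view α = 2·arctan(w/2f) with w = 8.8 mm and f = 1780 mm.
w/2f = 0.00247; arctan(0.00247) ≈ 0.1416°, so α ≈ 0.2833°.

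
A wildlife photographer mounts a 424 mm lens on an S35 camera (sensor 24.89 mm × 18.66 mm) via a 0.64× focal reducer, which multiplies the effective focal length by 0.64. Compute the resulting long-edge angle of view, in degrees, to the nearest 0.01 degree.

5.25°

Effective focal length f = 424 × 0.64 = 271.36 mm.
α = 2·arctan(24.89 / (2 × 271.36)) = 2·arctan(0.04586) ≈ 5.2517°.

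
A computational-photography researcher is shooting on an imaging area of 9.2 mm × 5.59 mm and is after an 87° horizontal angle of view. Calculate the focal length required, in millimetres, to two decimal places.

4.85 mm

From α = 2·arctan(w/2f) we get f = w / (2·tan(α/2)).
With w = 9.2 mm and α/2 = 43.5°, tan(α/2) ≈ 0.94896, so f ≈ 9.2 / 1.89793 ≈ 4.8474 mm.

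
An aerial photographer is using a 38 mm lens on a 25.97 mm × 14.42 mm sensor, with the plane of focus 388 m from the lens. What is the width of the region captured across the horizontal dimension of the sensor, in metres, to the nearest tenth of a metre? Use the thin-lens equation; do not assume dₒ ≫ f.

dₒ: 388 m = 388000 mm.
Similar triangles through the lens centre give W/dₒ = w/dᵢ; with 1/f = 1/dₒ + 1/dᵢ this gives W = w·(dₒ − f)/f.
W = 25.97 mm × (388000 − 38) / 38 = 25.97 × 10209.5263 ≈ 265141.398 mm = 265.141 m.

265.1 m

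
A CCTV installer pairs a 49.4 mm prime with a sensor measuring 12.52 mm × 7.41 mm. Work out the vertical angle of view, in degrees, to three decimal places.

Angle of view α = 2·arctan(h/2f) with h = 7.41 mm and f = 49.4 mm.
h/2f = 0.07500; arctan(0.07500) ≈ 4.2892°, so α ≈ 8.5783°.

8.578°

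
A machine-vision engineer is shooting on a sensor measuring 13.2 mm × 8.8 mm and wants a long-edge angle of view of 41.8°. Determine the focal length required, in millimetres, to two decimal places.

17.28 mm

From α = 2·arctan(w/2f) we get f = w / (2·tan(α/2)).
With w = 13.2 mm and α/2 = 20.9°, tan(α/2) ≈ 0.38186, so f ≈ 13.2 / 0.76373 ≈ 17.2837 mm.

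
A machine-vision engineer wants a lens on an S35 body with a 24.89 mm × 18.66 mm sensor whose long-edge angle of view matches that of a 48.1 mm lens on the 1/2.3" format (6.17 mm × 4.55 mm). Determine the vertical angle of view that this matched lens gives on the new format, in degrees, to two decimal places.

5.51°

Equal long-edge AOV ⇒ f₂ = f₁ · 24.89/6.17 = 48.1 × 4.03404 ≈ 194.0371 mm.
Vertical AOV on the new format = 2·arctan(18.66 / (2 × 194.0371)) = 2·arctan(0.04808) ≈ 5.5057°.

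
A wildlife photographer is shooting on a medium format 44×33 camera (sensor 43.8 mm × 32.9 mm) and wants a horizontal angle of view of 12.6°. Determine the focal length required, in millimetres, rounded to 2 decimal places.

From α = 2·arctan(w/2f) we get f = w / (2·tan(α/2)).
With w = 43.8 mm and α/2 = 6.3°, tan(α/2) ≈ 0.11040, so f ≈ 43.8 / 0.22080 ≈ 198.3677 mm.

198.37 mm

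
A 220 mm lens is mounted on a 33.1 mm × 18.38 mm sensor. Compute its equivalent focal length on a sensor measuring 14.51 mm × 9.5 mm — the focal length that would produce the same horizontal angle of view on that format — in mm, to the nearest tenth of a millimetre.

96.4 mm

Equal angle of view means equal width/f ratio, so f₂ = f₁ · (width₂/width₁) = 220 × 14.51/33.1.
f₂ = 220 × 0.43837 ≈ 96.441 mm.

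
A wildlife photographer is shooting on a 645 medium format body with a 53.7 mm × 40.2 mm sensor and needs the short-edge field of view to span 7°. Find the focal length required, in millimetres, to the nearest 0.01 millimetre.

328.63 mm

From α = 2·arctan(h/2f) we get f = h / (2·tan(α/2)).
With h = 40.2 mm and α/2 = 3.5°, tan(α/2) ≈ 0.06116, so f ≈ 40.2 / 0.12233 ≈ 328.6321 mm.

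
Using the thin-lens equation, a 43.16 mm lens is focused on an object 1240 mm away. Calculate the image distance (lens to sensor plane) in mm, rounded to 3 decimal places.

1/dᵢ = 1/f − 1/dₒ = 1/43.16 − 1/1240 = 0.0223631 mm⁻¹.
dᵢ = 1/0.0223631 ≈ 44.7164 mm.

44.716 mm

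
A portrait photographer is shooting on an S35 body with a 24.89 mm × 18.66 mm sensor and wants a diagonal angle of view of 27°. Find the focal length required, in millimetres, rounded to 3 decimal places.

Sensor diagonal = √(24.89² + 18.66²) = √967.7077 ≈ 31.1080 mm.
From α = 2·arctan(d/2f) we get f = d / (2·tan(α/2)).
With d = 31.1080 mm and α/2 = 13.5°, tan(α/2) ≈ 0.24008, so f ≈ 31.1080 / 0.48016 ≈ 64.7871 mm.

64.787 mm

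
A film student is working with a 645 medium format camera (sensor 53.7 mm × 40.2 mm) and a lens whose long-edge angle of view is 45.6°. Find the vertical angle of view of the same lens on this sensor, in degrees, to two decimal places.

From the long-edge AOV: f = 53.7 / (2·tan(22.8°)) = 53.7 / 0.84072 ≈ 63.8736 mm.
Vertical AOV = 2·arctan(40.2 / (2 × 63.8736)) = 2·arctan(0.31468) ≈ 34.9359°.

34.94°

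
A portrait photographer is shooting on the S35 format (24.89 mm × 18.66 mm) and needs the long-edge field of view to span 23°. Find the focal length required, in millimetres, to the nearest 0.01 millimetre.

61.17 mm

From α = 2·arctan(w/2f) we get f = w / (2·tan(α/2)).
With w = 24.89 mm and α/2 = 11.5°, tan(α/2) ≈ 0.20345, so f ≈ 24.89 / 0.40690 ≈ 61.1691 mm.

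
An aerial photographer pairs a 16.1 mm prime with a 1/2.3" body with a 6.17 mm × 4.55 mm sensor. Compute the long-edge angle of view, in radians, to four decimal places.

Angle of view α = 2·arctan(w/2f) with w = 6.17 mm and f = 16.1 mm.
w/2f = 0.19161; arctan(0.19161) ≈ 0.1893 rad, so α ≈ 0.3786 rad.

0.3786 rad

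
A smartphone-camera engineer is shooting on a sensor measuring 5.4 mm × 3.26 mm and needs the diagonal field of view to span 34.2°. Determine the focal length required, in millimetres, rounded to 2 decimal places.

10.25 mm

Sensor diagonal = √(5.4² + 3.26²) = √39.7876 ≈ 6.3077 mm.
From α = 2·arctan(d/2f) we get f = d / (2·tan(α/2)).
With d = 6.3077 mm and α/2 = 17.1°, tan(α/2) ≈ 0.30764, so f ≈ 6.3077 / 0.61528 ≈ 10.2518 mm.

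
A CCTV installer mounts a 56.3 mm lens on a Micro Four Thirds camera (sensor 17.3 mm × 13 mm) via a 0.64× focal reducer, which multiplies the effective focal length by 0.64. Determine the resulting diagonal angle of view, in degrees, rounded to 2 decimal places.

33.43°

Effective focal length f = 56.3 × 0.64 = 36.032 mm.
Sensor diagonal = √(17.3² + 13²) = √468.2900 ≈ 21.6400 mm.
α = 2·arctan(21.640 / (2 × 36.032)) = 2·arctan(0.30029) ≈ 33.4288°.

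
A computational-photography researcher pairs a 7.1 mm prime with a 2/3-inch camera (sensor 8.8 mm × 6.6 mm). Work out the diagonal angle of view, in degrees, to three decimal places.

Sensor diagonal = √(8.8² + 6.6²) = √121.0000 ≈ 11.0000 mm.
Angle of view α = 2·arctan(d/2f) with d = 11.0000 mm and f = 7.1 mm.
d/2f = 0.77465; arctan(0.77465) ≈ 37.7631°, so α ≈ 75.5262°.

75.526°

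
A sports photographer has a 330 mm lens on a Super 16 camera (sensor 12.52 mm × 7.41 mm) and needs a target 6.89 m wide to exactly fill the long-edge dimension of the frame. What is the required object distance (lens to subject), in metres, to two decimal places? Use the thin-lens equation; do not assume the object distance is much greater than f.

181.94 m

W: 6.89 m = 6890 mm.
Magnification m = w/W = dᵢ/dₒ; combined with 1/f = 1/dₒ + 1/dᵢ this gives dₒ = f·(1 + W/w).
dₒ = 330 mm × (1 + 6890/12.52) = 330 × 551.3195 ≈ 181935.431 mm = 181.935 m.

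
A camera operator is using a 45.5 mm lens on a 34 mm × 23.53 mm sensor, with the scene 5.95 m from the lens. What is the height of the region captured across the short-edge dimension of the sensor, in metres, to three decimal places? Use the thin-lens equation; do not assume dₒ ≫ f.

3.053 m

dₒ: 5.95 m = 5950 mm.
Similar triangles through the lens centre give W/dₒ = h/dᵢ; with 1/f = 1/dₒ + 1/dᵢ this gives W = h·(dₒ − f)/f.
W = 23.53 mm × (5950 − 45.5) / 45.5 = 23.53 × 129.7692 ≈ 3053.470 mm = 3.05347 m.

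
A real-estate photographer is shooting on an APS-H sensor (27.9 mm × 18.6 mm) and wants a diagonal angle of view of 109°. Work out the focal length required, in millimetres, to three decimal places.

Sensor diagonal = √(27.9² + 18.6²) = √1124.3700 ≈ 33.5316 mm.
From α = 2·arctan(d/2f) we get f = d / (2·tan(α/2)).
With d = 33.5316 mm and α/2 = 54.5°, tan(α/2) ≈ 1.40195, so f ≈ 33.5316 / 2.80390 ≈ 11.9589 mm.

11.959 mm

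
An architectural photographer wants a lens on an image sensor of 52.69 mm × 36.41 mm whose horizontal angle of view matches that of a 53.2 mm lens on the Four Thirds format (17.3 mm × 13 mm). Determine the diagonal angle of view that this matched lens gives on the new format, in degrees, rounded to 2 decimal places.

22.36°

Equal horizontal AOV ⇒ f₂ = f₁ · 52.69/17.3 = 53.2 × 3.04566 ≈ 162.0294 mm.
Sensor diagonal = √(52.69² + 36.41²) = √4101.9242 ≈ 64.0463 mm.
Diagonal AOV on the new format = 2·arctan(64.0463 / (2 × 162.0294)) = 2·arctan(0.19764) ≈ 22.3595°.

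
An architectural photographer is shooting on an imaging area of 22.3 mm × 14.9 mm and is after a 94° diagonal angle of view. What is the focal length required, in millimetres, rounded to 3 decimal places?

Sensor diagonal = √(22.3² + 14.9²) = √719.3000 ≈ 26.8198 mm.
From α = 2·arctan(d/2f) we get f = d / (2·tan(α/2)).
With d = 26.8198 mm and α/2 = 47°, tan(α/2) ≈ 1.07237, so f ≈ 26.8198 / 2.14474 ≈ 12.5049 mm.

12.505 mm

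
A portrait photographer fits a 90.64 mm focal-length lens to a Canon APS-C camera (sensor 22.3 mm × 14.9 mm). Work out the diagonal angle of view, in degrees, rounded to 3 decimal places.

16.831°

Sensor diagonal = √(22.3² + 14.9²) = √719.3000 ≈ 26.8198 mm.
Angle of view α = 2·arctan(d/2f) with d = 26.8198 mm and f = 90.64 mm.
d/2f = 0.14795; arctan(0.14795) ≈ 8.4157°, so α ≈ 16.8313°.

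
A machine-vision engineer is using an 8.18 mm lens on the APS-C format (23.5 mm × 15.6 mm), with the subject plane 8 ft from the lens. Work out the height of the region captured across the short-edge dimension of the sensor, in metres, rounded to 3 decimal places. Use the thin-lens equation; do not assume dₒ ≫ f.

4.635 m

dₒ: 8 ft × 304.8 mm/ft = 2438.40 mm.
Similar triangles through the lens centre give W/dₒ = h/dᵢ; with 1/f = 1/dₒ + 1/dᵢ this gives W = h·(dₒ − f)/f.
W = 15.6 mm × (2438.4 − 8.18) / 8.18 = 15.6 × 297.0929 ≈ 4634.649 mm = 4.63465 m.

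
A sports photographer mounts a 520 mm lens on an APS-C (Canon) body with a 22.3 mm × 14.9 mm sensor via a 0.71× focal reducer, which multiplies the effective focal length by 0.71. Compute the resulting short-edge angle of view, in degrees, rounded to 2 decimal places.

Effective focal length f = 520 × 0.71 = 369.2 mm.
α = 2·arctan(14.9 / (2 × 369.2)) = 2·arctan(0.02018) ≈ 2.3120°.

2.31°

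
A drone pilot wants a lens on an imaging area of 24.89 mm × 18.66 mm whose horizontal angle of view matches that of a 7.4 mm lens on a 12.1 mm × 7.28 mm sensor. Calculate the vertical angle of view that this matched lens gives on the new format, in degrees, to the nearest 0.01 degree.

63.01°

Equal horizontal AOV ⇒ f₂ = f₁ · 24.89/12.1 = 7.4 × 2.05702 ≈ 15.2220 mm.
Vertical AOV on the new format = 2·arctan(18.66 / (2 × 15.2220)) = 2·arctan(0.61293) ≈ 63.0107°.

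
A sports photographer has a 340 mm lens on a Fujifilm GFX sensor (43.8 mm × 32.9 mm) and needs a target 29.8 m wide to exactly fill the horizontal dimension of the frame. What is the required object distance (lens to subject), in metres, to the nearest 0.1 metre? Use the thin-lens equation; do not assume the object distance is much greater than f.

231.7 m

W: 29.8 m = 29800 mm.
Magnification m = w/W = dᵢ/dₒ; combined with 1/f = 1/dₒ + 1/dᵢ this gives dₒ = f·(1 + W/w).
dₒ = 340 mm × (1 + 29800/43.8) = 340 × 681.3653 ≈ 231664.201 mm = 231.664 m.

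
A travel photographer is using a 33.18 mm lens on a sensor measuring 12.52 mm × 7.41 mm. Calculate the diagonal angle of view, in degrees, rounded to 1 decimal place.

Sensor diagonal = √(12.52² + 7.41²) = √211.6585 ≈ 14.5485 mm.
Angle of view α = 2·arctan(d/2f) with d = 14.5485 mm and f = 33.18 mm.
d/2f = 0.21924; arctan(0.21924) ≈ 12.3656°, so α ≈ 24.7313°.

24.7°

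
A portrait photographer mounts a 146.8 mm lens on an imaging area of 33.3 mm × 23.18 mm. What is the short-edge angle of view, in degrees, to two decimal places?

Angle of view α = 2·arctan(h/2f) with h = 23.18 mm and f = 146.8 mm.
h/2f = 0.07895; arctan(0.07895) ≈ 4.5142°, so α ≈ 9.0284°.

9.03°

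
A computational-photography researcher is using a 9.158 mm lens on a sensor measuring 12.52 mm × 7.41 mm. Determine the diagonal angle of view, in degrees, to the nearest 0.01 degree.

76.92°

Sensor diagonal = √(12.52² + 7.41²) = √211.6585 ≈ 14.5485 mm.
Angle of view α = 2·arctan(d/2f) with d = 14.5485 mm and f = 9.158 mm.
d/2f = 0.79430; arctan(0.79430) ≈ 38.4603°, so α ≈ 76.9206°.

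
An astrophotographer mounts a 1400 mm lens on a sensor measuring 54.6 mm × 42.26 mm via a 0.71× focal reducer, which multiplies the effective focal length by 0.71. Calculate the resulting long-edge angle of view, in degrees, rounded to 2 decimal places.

Effective focal length f = 1400 × 0.71 = 994 mm.
α = 2·arctan(54.6 / (2 × 994)) = 2·arctan(0.02746) ≈ 3.1464°.

3.15°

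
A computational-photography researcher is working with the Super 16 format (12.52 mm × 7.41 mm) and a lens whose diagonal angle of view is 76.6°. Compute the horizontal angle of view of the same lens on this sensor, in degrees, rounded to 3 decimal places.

Sensor diagonal = √(12.52² + 7.41²) = √211.6585 ≈ 14.5485 mm.
From the diagonal AOV: f = 14.5485 / (2·tan(38.3°)) = 14.5485 / 1.57950 ≈ 9.2108 mm.
Horizontal AOV = 2·arctan(12.52 / (2 × 9.2108)) = 2·arctan(0.67964) ≈ 68.4030°.

68.403°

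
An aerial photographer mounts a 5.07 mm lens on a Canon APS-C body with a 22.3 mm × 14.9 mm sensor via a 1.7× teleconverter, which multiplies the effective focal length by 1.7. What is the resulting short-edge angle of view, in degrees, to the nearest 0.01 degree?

Effective focal length f = 5.07 × 1.7 = 8.619 mm.
α = 2·arctan(14.9 / (2 × 8.619)) = 2·arctan(0.86437) ≈ 81.6783°.

81.68°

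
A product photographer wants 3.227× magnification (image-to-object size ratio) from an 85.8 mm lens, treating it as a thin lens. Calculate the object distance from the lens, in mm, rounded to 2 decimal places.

112.39 mm

With m = dᵢ/dₒ and 1/f = 1/dₒ + 1/dᵢ, substituting dᵢ = m·dₒ gives 1/f = (1 + 1/m)/dₒ, hence dₒ = f·(1 + 1/m).
dₒ = 85.8 × (1 + 1/3.227) = 85.8 × 1.30989 ≈ 112.388 mm.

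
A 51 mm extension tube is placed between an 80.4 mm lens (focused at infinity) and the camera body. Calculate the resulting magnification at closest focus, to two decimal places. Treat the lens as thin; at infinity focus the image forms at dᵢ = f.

The tube moves the image plane from f to f + e, so dᵢ = 80.4 + 51 = 131.4 mm. Focus is achieved when 1/f = 1/dₒ + 1/dᵢ, giving dₒ = 1/(1/f − 1/(f+e)).
Magnification m = dᵢ/dₒ = (f+e)·(1/f − 1/(f+e)) = e/f = 51/80.4 ≈ 0.6343.

0.63×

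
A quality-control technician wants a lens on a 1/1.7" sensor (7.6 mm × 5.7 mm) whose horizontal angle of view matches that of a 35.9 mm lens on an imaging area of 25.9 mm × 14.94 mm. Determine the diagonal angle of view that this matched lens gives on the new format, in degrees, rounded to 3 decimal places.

48.542°

Equal horizontal AOV ⇒ f₂ = f₁ · 7.6/25.9 = 35.9 × 0.29344 ≈ 10.5344 mm.
Sensor diagonal = √(7.6² + 5.7²) = √90.2500 ≈ 9.5000 mm.
Diagonal AOV on the new format = 2·arctan(9.5000 / (2 × 10.5344)) = 2·arctan(0.45091) ≈ 48.5417°.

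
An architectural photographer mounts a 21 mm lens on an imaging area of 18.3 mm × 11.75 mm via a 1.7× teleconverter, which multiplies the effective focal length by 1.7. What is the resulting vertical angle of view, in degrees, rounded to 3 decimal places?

Effective focal length f = 21 × 1.7 = 35.7 mm.
α = 2·arctan(11.75 / (2 × 35.7)) = 2·arctan(0.16457) ≈ 18.6903°.

18.690°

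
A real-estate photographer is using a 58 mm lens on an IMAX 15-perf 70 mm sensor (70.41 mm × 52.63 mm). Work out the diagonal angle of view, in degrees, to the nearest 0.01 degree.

74.31°

Sensor diagonal = √(70.41² + 52.63²) = √7727.4850 ≈ 87.9061 mm.
Angle of view α = 2·arctan(d/2f) with d = 87.9061 mm and f = 58 mm.
d/2f = 0.75781; arctan(0.75781) ≈ 37.1553°, so α ≈ 74.3105°.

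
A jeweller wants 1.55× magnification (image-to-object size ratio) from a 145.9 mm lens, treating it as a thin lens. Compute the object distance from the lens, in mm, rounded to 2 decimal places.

With m = dᵢ/dₒ and 1/f = 1/dₒ + 1/dᵢ, substituting dᵢ = m·dₒ gives 1/f = (1 + 1/m)/dₒ, hence dₒ = f·(1 + 1/m).
dₒ = 145.9 × (1 + 1/1.55) = 145.9 × 1.64516 ≈ 240.029 mm.

240.03 mm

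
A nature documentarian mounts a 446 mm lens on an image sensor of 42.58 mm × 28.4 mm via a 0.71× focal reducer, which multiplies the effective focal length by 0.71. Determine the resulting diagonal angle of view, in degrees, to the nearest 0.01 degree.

Effective focal length f = 446 × 0.71 = 316.66 mm.
Sensor diagonal = √(42.58² + 28.4²) = √2619.6164 ≈ 51.1822 mm.
α = 2·arctan(51.182 / (2 × 316.66)) = 2·arctan(0.08082) ≈ 9.2407°.

9.24°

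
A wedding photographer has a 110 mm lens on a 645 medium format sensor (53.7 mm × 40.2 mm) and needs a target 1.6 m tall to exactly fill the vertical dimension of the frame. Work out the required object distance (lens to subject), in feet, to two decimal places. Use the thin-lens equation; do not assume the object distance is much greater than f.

W: 1.6 m = 1600 mm.
Magnification m = h/W = dᵢ/dₒ; combined with 1/f = 1/dₒ + 1/dᵢ this gives dₒ = f·(1 + W/h).
dₒ = 110 mm × (1 + 1600/40.2) = 110 × 40.8010 ≈ 4488.109 mm = 4488.109/304.8 ft = 14.7248 ft.

14.72 ft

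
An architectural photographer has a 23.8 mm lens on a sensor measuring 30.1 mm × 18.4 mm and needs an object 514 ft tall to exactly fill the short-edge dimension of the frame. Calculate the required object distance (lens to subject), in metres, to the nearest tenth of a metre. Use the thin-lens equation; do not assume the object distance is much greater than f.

W: 514 ft × 304.8 mm/ft = 156667.19 mm.
Magnification m = h/W = dᵢ/dₒ; combined with 1/f = 1/dₒ + 1/dᵢ this gives dₒ = f·(1 + W/h).
dₒ = 23.8 mm × (1 + 156667/18.4) = 23.8 × 8515.5215 ≈ 202669.411 mm = 202.669 m.

202.7 m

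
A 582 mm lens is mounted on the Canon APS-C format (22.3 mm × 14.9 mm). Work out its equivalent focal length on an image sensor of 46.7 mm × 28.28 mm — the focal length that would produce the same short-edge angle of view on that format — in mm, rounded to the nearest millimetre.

1105 mm

Equal angle of view means equal height/f ratio, so f₂ = f₁ · (height₂/height₁) = 582 × 28.28/14.9.
f₂ = 582 × 1.89799 ≈ 1104.628 mm.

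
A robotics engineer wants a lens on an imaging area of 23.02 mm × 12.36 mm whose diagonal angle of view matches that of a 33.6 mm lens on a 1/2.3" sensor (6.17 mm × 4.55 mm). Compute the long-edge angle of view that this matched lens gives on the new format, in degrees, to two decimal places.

Sensor diagonal = √(6.17² + 4.55²) = √58.7714 ≈ 7.6663 mm.
Sensor diagonal = √(23.02² + 12.36²) = √682.6900 ≈ 26.1283 mm.
Equal diagonal AOV ⇒ f₂ = f₁ · 26.1283/7.6663 = 33.6 × 3.40823 ≈ 114.5165 mm.
Long-edge AOV on the new format = 2·arctan(23.02 / (2 × 114.5165)) = 2·arctan(0.10051) ≈ 11.4790°.

11.48°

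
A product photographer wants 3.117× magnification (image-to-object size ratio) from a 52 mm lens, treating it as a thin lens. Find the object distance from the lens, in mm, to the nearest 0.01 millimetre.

With m = dᵢ/dₒ and 1/f = 1/dₒ + 1/dᵢ, substituting dᵢ = m·dₒ gives 1/f = (1 + 1/m)/dₒ, hence dₒ = f·(1 + 1/m).
dₒ = 52 × (1 + 1/3.117) = 52 × 1.32082 ≈ 68.683 mm.

68.68 mm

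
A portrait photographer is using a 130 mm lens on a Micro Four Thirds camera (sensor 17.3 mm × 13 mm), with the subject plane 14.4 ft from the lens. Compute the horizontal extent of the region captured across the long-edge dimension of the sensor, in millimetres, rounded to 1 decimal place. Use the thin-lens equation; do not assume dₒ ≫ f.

566.8 mm

dₒ: 14.4 ft × 304.8 mm/ft = 4389.12 mm.
Similar triangles through the lens centre give W/dₒ = w/dᵢ; with 1/f = 1/dₒ + 1/dᵢ this gives W = w·(dₒ − f)/f.
W = 17.3 mm × (4389.12 − 130) / 130 = 17.3 × 32.7625 ≈ 566.791 mm.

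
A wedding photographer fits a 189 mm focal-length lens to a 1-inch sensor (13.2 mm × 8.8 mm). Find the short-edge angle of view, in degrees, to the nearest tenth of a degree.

Angle of view α = 2·arctan(h/2f) with h = 8.8 mm and f = 189 mm.
h/2f = 0.02328; arctan(0.02328) ≈ 1.3336°, so α ≈ 2.6673°.

2.7°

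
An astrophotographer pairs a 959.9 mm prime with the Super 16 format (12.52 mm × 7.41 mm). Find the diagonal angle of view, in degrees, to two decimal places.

0.87°

Sensor diagonal = √(12.52² + 7.41²) = √211.6585 ≈ 14.5485 mm.
Angle of view α = 2·arctan(d/2f) with d = 14.5485 mm and f = 959.9 mm.
d/2f = 0.00758; arctan(0.00758) ≈ 0.4342°, so α ≈ 0.8684°.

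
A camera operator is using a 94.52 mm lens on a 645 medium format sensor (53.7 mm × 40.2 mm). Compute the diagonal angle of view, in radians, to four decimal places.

Sensor diagonal = √(53.7² + 40.2²) = √4499.7300 ≈ 67.0800 mm.
Angle of view α = 2·arctan(d/2f) with d = 67.0800 mm and f = 94.52 mm.
d/2f = 0.35485; arctan(0.35485) ≈ 0.3410 rad, so α ≈ 0.6820 rad.

0.6820 rad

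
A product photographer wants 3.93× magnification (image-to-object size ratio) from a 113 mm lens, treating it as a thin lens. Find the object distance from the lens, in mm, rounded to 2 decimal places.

With m = dᵢ/dₒ and 1/f = 1/dₒ + 1/dᵢ, substituting dᵢ = m·dₒ gives 1/f = (1 + 1/m)/dₒ, hence dₒ = f·(1 + 1/m).
dₒ = 113 × (1 + 1/3.93) = 113 × 1.25445 ≈ 141.753 mm.

141.75 mm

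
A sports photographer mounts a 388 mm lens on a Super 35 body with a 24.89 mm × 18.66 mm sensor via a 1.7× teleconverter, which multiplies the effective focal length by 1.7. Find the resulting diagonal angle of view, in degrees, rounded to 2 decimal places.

2.70°

Effective focal length f = 388 × 1.7 = 659.6 mm.
Sensor diagonal = √(24.89² + 18.66²) = √967.7077 ≈ 31.1080 mm.
α = 2·arctan(31.108 / (2 × 659.6)) = 2·arctan(0.02358) ≈ 2.7017°.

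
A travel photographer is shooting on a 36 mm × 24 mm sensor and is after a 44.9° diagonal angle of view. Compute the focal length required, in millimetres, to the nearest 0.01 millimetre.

Sensor diagonal = √(36² + 24²) = √1872.0000 ≈ 43.2666 mm.
From α = 2·arctan(d/2f) we get f = d / (2·tan(α/2)).
With d = 43.2666 mm and α/2 = 22.45°, tan(α/2) ≈ 0.41319, so f ≈ 43.2666 / 0.82638 ≈ 52.3566 mm.

52.36 mm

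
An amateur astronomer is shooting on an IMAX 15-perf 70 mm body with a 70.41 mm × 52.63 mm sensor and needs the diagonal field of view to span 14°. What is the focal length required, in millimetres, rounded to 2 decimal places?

Sensor diagonal = √(70.41² + 52.63²) = √7727.4850 ≈ 87.9061 mm.
From α = 2·arctan(d/2f) we get f = d / (2·tan(α/2)).
With d = 87.9061 mm and α/2 = 7°, tan(α/2) ≈ 0.12278, so f ≈ 87.9061 / 0.24557 ≈ 357.9689 mm.

357.97 mm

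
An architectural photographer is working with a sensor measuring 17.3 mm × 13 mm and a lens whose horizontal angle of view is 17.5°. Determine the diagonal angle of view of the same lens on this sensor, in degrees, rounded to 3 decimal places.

21.795°

From the horizontal AOV: f = 17.3 / (2·tan(8.75°)) = 17.3 / 0.30783 ≈ 56.2000 mm.
Sensor diagonal = √(17.3² + 13²) = √468.2900 ≈ 21.6400 mm.
Diagonal AOV = 2·arctan(21.6400 / (2 × 56.2000)) = 2·arctan(0.19253) ≈ 21.7953°.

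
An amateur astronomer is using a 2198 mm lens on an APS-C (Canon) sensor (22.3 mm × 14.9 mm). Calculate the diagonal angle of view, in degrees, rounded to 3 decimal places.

0.699°

Sensor diagonal = √(22.3² + 14.9²) = √719.3000 ≈ 26.8198 mm.
Angle of view α = 2·arctan(d/2f) with d = 26.8198 mm and f = 2198 mm.
d/2f = 0.00610; arctan(0.00610) ≈ 0.3496°, so α ≈ 0.6991°.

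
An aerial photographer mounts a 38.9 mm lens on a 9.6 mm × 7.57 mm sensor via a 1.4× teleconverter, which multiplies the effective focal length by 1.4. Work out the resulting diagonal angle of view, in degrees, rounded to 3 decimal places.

12.809°

Effective focal length f = 38.9 × 1.4 = 54.46 mm.
Sensor diagonal = √(9.6² + 7.57²) = √149.4649 ≈ 12.2256 mm.
α = 2·arctan(12.226 / (2 × 54.46)) = 2·arctan(0.11224) ≈ 12.8086°.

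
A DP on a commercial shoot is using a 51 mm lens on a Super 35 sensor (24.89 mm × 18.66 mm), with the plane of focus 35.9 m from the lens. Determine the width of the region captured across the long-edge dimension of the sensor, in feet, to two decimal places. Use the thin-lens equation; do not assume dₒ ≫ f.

dₒ: 35.9 m = 35900 mm.
Similar triangles through the lens centre give W/dₒ = w/dᵢ; with 1/f = 1/dₒ + 1/dᵢ this gives W = w·(dₒ − f)/f.
W = 24.89 mm × (35900 − 51) / 51 = 24.89 × 702.9216 ≈ 17495.718 mm = 17495.718/304.8 ft = 57.4007 ft.

57.40 ft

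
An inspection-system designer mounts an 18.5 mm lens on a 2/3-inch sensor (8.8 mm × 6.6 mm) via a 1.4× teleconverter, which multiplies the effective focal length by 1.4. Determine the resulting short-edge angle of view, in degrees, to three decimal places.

Effective focal length f = 18.5 × 1.4 = 25.9 mm.
α = 2·arctan(6.6 / (2 × 25.9)) = 2·arctan(0.12741) ≈ 14.5222°.

14.522°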